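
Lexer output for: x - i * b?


Scan left to right, longest-match per lexeme
Tokens: ID(x), OP(-), ID(i), OP(*), ID(b)


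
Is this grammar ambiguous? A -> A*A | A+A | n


'n*n+n' has two parse trees (no precedence encoded between * and +)
Ambiguous


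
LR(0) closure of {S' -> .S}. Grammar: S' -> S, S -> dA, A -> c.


Start: S' -> .S
For each item with dot before a nonterminal B, add B -> .γ for every B-production
Closure: [S' -> .S, S -> .dA]


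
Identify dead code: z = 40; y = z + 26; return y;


z is read by y's definition; y is returned
No dead code


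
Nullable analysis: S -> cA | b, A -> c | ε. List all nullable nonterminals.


A nonterminal is nullable iff some alternative derives ε (directly, or every symbol in it is nullable)
Nullable: {A}


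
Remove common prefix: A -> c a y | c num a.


Common prefix: 'c'
Factored: A -> c A', A' -> a y | num a


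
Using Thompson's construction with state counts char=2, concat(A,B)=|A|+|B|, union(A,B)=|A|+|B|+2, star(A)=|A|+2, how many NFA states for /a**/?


Syntax tree has 1 char leaf(s), 0 union(s), 2 star(s)
chars contribute 1×2 = 2; each union adds +2; each star adds +2
Total: 2 + 0 + 4 = 6 states


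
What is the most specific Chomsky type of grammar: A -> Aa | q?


Left-linear: every RHS is a terminal or one nonterminal followed by a terminal
Classification: Type 3 (Regular)


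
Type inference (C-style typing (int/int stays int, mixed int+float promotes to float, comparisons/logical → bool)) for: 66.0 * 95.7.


Operand types: float * float
Rule: mixed int/float promotes to float; int/int stays int
Result type: float


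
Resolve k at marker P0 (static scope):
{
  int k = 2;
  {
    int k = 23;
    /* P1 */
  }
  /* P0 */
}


k declared in the same block as P0
k = 2


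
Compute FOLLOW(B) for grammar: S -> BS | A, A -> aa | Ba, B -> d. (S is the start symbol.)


$ ∈ FOLLOW(S). For each A -> αBβ: add FIRST(β)\{ε} to FOLLOW(B); if β nullable, add FOLLOW(A).
FOLLOW(B) = {a, d}


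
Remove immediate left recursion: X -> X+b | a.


Left-recursive alternatives: X+b; non-recursive: a
Introduce X': X -> aX', X' -> +bX' | ε


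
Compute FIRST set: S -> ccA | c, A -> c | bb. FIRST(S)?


Per alternative of S: FIRST(ccA) = {c}; FIRST(c) = {c}
FIRST(S) = {c}


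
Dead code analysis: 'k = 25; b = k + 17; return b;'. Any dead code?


k is read by b's definition; b is returned
No dead code


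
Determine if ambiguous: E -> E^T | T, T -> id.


precedence layered via separate nonterminal T: deterministic
Unambiguous


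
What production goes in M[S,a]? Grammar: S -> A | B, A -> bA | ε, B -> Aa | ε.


For [S, a]: 'a' ∈ FIRST(B)
Entry: S -> B


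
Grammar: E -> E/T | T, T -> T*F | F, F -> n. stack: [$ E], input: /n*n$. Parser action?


shift '/' to continue E -> E/T
Action: shift


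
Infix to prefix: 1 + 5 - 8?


left-to-right (same/higher precedence on left): tree is (- (+ 1 5) 8)
Prefix: - + 1 5 8


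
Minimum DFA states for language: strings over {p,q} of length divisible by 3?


Track length mod 3: states 0..2, accept at 0
Minimal DFA: 3 states


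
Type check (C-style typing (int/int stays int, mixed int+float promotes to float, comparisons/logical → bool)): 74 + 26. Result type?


Operand types: int + int
Rule: mixed int/float promotes to float; int/int stays int
Result type: int


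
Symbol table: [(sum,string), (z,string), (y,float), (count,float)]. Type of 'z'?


Lookup 'z' → type string


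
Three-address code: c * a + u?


Break into single-operator statements:
t1 = c * a
t2 = t1 + u


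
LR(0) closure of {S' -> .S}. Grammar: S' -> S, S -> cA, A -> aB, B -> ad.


Start: S' -> .S
For each item with dot before a nonterminal B, add B -> .γ for every B-production
Closure: [S' -> .S, S -> .cA]


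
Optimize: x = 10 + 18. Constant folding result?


10 + 18 = 28 at compile time
Optimized: x = 28


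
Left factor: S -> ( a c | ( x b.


Common prefix: '('
Factored: S -> ( S', S' -> a c | x b


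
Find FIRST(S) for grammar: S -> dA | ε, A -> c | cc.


Per alternative of S: FIRST(dA) = {d}; FIRST(ε) = {ε}
FIRST(S) = {d, ε}


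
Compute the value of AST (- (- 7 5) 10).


Evaluate inner: (- 7 5) = 2
Evaluate root: (- 2 10) = -8
Result: -8


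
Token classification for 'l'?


Pattern: letter/underscore followed by alphanumerics, not a keyword
Type: IDENTIFIER


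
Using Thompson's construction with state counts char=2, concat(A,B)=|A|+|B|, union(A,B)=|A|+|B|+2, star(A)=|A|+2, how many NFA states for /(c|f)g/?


Syntax tree has 3 char leaf(s), 1 union(s), 0 star(s)
chars contribute 3×2 = 6; each union adds +2; each star adds +2
Total: 6 + 2 + 0 = 8 states


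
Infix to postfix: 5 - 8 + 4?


Left to right (same or higher precedence on left)
Postfix: 5 8 - 4 +


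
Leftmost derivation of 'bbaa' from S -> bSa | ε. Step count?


Derivation: S => bSa => bbSaa => bbaa
Steps: 3


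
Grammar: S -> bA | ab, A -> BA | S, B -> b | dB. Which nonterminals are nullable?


A nonterminal is nullable iff some alternative derives ε (directly, or every symbol in it is nullable)
Nullable: {}


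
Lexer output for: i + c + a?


Scan left to right, longest-match per lexeme
Tokens: ID(i), OP(+), ID(c), OP(+), ID(a)


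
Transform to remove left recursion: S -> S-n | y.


Left-recursive alternatives: S-n; non-recursive: y
Introduce S': S -> yS', S' -> -nS' | ε


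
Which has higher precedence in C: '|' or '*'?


'*' is multiplicative (level 10); '|' is bitwise OR (level 3)
Higher level binds tighter
'*' has higher precedence than '|'


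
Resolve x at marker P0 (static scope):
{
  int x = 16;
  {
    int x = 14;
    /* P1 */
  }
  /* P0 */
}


x declared in the same block as P0
x = 16


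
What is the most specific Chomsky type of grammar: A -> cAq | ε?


Single nonterminal LHS, but c^n q^n is not regular
Classification: Type 2 (Context-Free)


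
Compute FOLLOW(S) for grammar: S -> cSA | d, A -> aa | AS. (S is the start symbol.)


$ ∈ FOLLOW(S). For each A -> αBβ: add FIRST(β)\{ε} to FOLLOW(B); if β nullable, add FOLLOW(A).
FOLLOW(S) = {$, a, c, d}


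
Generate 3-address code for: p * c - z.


Break into single-operator statements:
t1 = p * c
t2 = t1 - z


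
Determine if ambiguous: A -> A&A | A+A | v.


'v&v+v' has two parse trees (no precedence encoded between & and +)
Ambiguous


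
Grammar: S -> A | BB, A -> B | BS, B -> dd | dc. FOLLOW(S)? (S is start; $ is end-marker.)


$ ∈ FOLLOW(S). For each A -> αBβ: add FIRST(β)\{ε} to FOLLOW(B); if β nullable, add FOLLOW(A).
FOLLOW(S) = {$}


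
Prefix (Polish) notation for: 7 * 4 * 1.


left-to-right (same/higher precedence on left): tree is (* (* 7 4) 1)
Prefix: * * 7 4 1


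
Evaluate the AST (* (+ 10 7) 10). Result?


Evaluate inner: (+ 10 7) = 17
Evaluate root: (* 17 10) = 170
Result: 170


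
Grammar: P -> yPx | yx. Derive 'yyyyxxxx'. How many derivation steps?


Derivation: P => yPx => yyPxx => yyyPxxx => yyyyxxxx
Steps: 4


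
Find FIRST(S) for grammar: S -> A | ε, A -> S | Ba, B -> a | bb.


Per alternative of S: FIRST(A) = {a, b, ε}; FIRST(ε) = {ε}
FIRST(S) = {a, b, ε}


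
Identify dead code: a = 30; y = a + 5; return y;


a is read by y's definition; y is returned
No dead code


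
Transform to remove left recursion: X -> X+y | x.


Left-recursive alternatives: X+y; non-recursive: x
Introduce X': X -> xX', X' -> +yX' | ε


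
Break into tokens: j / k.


Scan left to right, longest-match per lexeme
Tokens: ID(j), OP(/), ID(k)


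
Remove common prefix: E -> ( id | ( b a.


Common prefix: '('
Factored: E -> ( E', E' -> id | b a


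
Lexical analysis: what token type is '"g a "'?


Pattern: double-quoted sequence
Type: STRING_LITERAL


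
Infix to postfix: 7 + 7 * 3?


* has higher precedence, evaluate 7*3 first
Postfix: 7 7 3 * +


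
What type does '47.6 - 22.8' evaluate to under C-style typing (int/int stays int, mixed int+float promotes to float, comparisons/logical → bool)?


Operand types: float - float
Rule: mixed int/float promotes to float; int/int stays int
Result type: float


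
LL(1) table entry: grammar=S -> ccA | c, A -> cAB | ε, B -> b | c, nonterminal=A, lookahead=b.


For [A, b]: ε is nullable and 'b' ∈ FOLLOW(A)
Entry: A -> ε


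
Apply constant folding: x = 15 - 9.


15 - 9 = 6 at compile time
Optimized: x = 6


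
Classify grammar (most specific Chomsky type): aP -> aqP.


LHS has context (more than one symbol) and |LHS| ≤ |RHS|
Classification: Type 1 (Context-Sensitive)


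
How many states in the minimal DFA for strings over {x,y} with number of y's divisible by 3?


Track (count of y) mod 3: states 0..2, accept at 0
Minimal DFA: 3 states


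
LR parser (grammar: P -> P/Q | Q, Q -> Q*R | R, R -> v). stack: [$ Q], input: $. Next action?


lookahead ∉ {*} so Q won't extend; reduce P -> Q
Action: reduce (P -> Q)


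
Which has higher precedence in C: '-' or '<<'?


'-' is additive (level 9); '<<' is shift (level 8)
Higher level binds tighter
'-' has higher precedence than '<<'


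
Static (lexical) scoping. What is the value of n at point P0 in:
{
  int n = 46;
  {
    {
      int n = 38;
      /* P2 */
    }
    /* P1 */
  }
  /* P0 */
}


n declared in the same block as P0
n = 46


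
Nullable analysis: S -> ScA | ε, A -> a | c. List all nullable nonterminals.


A nonterminal is nullable iff some alternative derives ε (directly, or every symbol in it is nullable)
Nullable: {S}


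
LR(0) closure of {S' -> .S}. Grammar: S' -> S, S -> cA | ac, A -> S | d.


Start: S' -> .S
For each item with dot before a nonterminal B, add B -> .γ for every B-production
Closure: [S' -> .S, S -> .cA, S -> .ac]


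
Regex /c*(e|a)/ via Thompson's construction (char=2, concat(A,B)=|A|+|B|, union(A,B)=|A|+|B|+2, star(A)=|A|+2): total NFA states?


Syntax tree has 3 char leaf(s), 1 union(s), 1 star(s)
chars contribute 3×2 = 6; each union adds +2; each star adds +2
Total: 6 + 2 + 2 = 10 states


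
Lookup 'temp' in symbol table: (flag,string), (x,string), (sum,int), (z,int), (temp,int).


Lookup 'temp' → type int


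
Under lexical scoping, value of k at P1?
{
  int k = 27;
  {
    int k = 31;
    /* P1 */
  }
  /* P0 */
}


k declared in the same block as P1
k = 31


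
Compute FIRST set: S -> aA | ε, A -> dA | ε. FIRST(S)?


Per alternative of S: FIRST(aA) = {a}; FIRST(ε) = {ε}
FIRST(S) = {a, ε}


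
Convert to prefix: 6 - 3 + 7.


left-to-right (same/higher precedence on left): tree is (+ (- 6 3) 7)
Prefix: + - 6 3 7


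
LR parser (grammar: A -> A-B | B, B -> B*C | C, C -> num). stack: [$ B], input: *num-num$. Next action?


shift '*' to continue B -> B*C
Action: shift


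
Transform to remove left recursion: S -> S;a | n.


Left-recursive alternatives: S;a; non-recursive: n
Introduce S': S -> nS', S' -> ;aS' | ε


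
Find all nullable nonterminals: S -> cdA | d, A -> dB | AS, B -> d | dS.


A nonterminal is nullable iff some alternative derives ε (directly, or every symbol in it is nullable)
Nullable: {}


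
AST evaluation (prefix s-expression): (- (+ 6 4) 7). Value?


Evaluate inner: (+ 6 4) = 10
Evaluate root: (- 10 7) = 3
Result: 3


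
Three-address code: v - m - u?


Break into single-operator statements:
t1 = v - m
t2 = t1 - u


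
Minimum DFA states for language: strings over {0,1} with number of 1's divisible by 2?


Track (count of 1) mod 2: states 0..1, accept at 0
Minimal DFA: 2 states


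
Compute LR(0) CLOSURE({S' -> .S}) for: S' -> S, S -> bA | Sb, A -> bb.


Start: S' -> .S
For each item with dot before a nonterminal B, add B -> .γ for every B-production
Closure: [S' -> .S, S -> .bA, S -> .Sb]


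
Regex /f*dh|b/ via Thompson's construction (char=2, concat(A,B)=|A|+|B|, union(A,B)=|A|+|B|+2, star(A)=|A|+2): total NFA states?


Syntax tree has 4 char leaf(s), 1 union(s), 1 star(s)
chars contribute 4×2 = 8; each union adds +2; each star adds +2
Total: 8 + 2 + 2 = 12 states


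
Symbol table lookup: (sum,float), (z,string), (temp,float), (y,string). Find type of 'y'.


Lookup 'y' → type string


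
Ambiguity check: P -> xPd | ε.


balanced x^n…d^n: each string has a unique parse
Unambiguous


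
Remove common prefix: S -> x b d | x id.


Common prefix: 'x'
Factored: S -> x S', S' -> b d | id


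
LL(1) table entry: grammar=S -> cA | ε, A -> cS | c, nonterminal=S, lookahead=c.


For [S, c]: 'c' ∈ FIRST(cA)
Entry: S -> cA


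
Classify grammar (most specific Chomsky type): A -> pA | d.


Right-linear: every RHS is a terminal or a terminal followed by one nonterminal
Classification: Type 3 (Regular)


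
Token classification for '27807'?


Pattern: digits only
Type: INTEGER_LITERAL


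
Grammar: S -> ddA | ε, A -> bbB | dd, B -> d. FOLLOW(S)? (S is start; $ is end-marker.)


$ ∈ FOLLOW(S). For each A -> αBβ: add FIRST(β)\{ε} to FOLLOW(B); if β nullable, add FOLLOW(A).
FOLLOW(S) = {$}


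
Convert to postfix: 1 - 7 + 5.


Left to right (same or higher precedence on left)
Postfix: 1 7 - 5 +


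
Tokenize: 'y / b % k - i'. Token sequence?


Scan left to right, longest-match per lexeme
Tokens: ID(y), OP(/), ID(b), OP(%), ID(k), OP(-), ID(i)


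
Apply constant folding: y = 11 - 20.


11 - 20 = -9 at compile time
Optimized: y = -9


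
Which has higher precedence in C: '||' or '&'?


'&' is bitwise AND (level 5); '||' is logical OR (level 1)
Higher level binds tighter
'&' has higher precedence than '||'


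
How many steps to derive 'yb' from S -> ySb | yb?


Derivation: S => yb
Steps: 1


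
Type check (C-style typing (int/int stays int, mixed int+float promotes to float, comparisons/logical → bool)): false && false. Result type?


Operand types: bool && bool
Rule: logical operators take bool operands and yield bool
Result type: bool


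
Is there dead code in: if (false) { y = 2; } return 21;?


condition is constant false, so the whole block is unreachable
Dead: 'if (false) { y = 2; }'


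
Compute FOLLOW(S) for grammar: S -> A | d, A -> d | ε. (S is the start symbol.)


$ ∈ FOLLOW(S). For each A -> αBβ: add FIRST(β)\{ε} to FOLLOW(B); if β nullable, add FOLLOW(A).
FOLLOW(S) = {$}


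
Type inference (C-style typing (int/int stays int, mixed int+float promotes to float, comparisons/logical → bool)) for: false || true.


Operand types: bool || bool
Rule: logical operators take bool operands and yield bool
Result type: bool


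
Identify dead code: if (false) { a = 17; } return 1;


condition is constant false, so the whole block is unreachable
Dead: 'if (false) { a = 17; }'


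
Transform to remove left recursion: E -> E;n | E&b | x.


Left-recursive alternatives: E;n, E&b; non-recursive: x
Introduce E': E -> xE', E' -> ;nE' | &bE' | ε


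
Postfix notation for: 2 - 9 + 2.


Left to right (same or higher precedence on left)
Postfix: 2 9 - 2 +


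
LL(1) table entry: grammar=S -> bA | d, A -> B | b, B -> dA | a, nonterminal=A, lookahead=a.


For [A, a]: 'a' ∈ FIRST(B)
Entry: A -> B


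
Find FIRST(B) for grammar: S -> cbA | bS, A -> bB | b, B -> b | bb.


Per alternative of B: FIRST(b) = {b}; FIRST(bb) = {b}
FIRST(B) = {b}


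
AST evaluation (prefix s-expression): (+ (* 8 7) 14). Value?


Evaluate inner: (* 8 7) = 56
Evaluate root: (+ 56 14) = 70
Result: 70


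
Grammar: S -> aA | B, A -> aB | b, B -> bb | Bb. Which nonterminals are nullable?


A nonterminal is nullable iff some alternative derives ε (directly, or every symbol in it is nullable)
Nullable: {}


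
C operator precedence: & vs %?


'%' is multiplicative (level 10); '&' is bitwise AND (level 5)
Higher level binds tighter
'%' has higher precedence than '&'


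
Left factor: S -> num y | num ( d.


Common prefix: 'num'
Factored: S -> num S', S' -> y | ( d


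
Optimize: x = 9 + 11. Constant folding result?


9 + 11 = 20 at compile time
Optimized: x = 20


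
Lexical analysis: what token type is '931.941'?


Pattern: digits with a decimal point
Type: FLOAT_LITERAL


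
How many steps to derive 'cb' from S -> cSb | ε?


Derivation: S => cSb => cb
Steps: 2


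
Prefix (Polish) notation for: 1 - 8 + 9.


left-to-right (same/higher precedence on left): tree is (+ (- 1 8) 9)
Prefix: + - 1 8 9


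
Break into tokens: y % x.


Scan left to right, longest-match per lexeme
Tokens: ID(y), OP(%), ID(x)


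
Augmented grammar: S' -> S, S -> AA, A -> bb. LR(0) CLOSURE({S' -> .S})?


Start: S' -> .S
For each item with dot before a nonterminal B, add B -> .γ for every B-production
Closure: [S' -> .S, S -> .AA, A -> .bb]


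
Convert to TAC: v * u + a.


Break into single-operator statements:
t1 = v * u
t2 = t1 + a


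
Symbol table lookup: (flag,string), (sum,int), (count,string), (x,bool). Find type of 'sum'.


Lookup 'sum' → type int


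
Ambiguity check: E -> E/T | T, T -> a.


precedence layered via separate nonterminal T: deterministic
Unambiguous


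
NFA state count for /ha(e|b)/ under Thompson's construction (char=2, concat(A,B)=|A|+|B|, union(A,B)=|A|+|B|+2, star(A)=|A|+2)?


Syntax tree has 4 char leaf(s), 1 union(s), 0 star(s)
chars contribute 4×2 = 8; each union adds +2; each star adds +2
Total: 8 + 2 + 0 = 10 states


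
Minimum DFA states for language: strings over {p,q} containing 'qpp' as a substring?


KMP-style automaton: 3 progress states + 1 absorbing accept = 4
Minimal DFA: 4 states


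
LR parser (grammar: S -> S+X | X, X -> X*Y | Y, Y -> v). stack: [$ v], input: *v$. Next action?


'v' on top is the handle for Y -> v
Action: reduce (Y -> v)


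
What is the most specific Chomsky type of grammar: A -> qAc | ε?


Single nonterminal LHS, but q^n c^n is not regular
Classification: Type 2 (Context-Free)


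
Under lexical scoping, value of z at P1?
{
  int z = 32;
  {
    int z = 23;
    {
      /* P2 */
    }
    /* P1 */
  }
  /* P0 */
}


z declared in the same block as P1
z = 23


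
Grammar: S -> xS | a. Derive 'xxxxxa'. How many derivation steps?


Derivation: S => xS => xxS => xxxS => xxxxS => xxxxxS => xxxxxa
Steps: 6


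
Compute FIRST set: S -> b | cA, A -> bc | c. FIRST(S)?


Per alternative of S: FIRST(b) = {b}; FIRST(cA) = {c}
FIRST(S) = {b, c}


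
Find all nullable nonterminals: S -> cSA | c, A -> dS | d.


A nonterminal is nullable iff some alternative derives ε (directly, or every symbol in it is nullable)
Nullable: {}


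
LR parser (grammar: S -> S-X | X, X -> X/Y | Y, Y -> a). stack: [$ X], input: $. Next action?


lookahead ∉ {/} so X won't extend; reduce S -> X
Action: reduce (S -> X)


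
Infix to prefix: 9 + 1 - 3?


left-to-right (same/higher precedence on left): tree is (- (+ 9 1) 3)
Prefix: - + 9 1 3


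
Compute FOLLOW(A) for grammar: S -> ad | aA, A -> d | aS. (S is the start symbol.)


$ ∈ FOLLOW(S). For each A -> αBβ: add FIRST(β)\{ε} to FOLLOW(B); if β nullable, add FOLLOW(A).
FOLLOW(A) = {$}


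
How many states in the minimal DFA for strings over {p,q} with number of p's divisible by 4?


Track (count of p) mod 4: states 0..3, accept at 0
Minimal DFA: 4 states


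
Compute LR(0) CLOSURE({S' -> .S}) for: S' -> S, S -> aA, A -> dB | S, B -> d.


Start: S' -> .S
For each item with dot before a nonterminal B, add B -> .γ for every B-production
Closure: [S' -> .S, S -> .aA]


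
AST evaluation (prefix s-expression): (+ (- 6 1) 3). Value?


Evaluate inner: (- 6 1) = 5
Evaluate root: (+ 5 3) = 8
Result: 8


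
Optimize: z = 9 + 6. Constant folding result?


9 + 6 = 15 at compile time
Optimized: z = 15


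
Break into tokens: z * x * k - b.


Scan left to right, longest-match per lexeme
Tokens: ID(z), OP(*), ID(x), OP(*), ID(k), OP(-), ID(b)


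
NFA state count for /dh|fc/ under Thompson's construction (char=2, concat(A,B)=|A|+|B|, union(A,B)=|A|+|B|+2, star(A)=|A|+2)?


Syntax tree has 4 char leaf(s), 1 union(s), 0 star(s)
chars contribute 4×2 = 8; each union adds +2; each star adds +2
Total: 8 + 2 + 0 = 10 states


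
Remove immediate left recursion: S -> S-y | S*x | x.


Left-recursive alternatives: S-y, S*x; non-recursive: x
Introduce S': S -> xS', S' -> -yS' | *xS' | ε


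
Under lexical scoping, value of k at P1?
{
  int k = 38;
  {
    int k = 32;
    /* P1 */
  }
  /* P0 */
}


k declared in the same block as P1
k = 32


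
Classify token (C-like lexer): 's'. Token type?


Pattern: letter/underscore followed by alphanumerics, not a keyword
Type: IDENTIFIER


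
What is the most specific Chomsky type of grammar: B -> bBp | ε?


Single nonterminal LHS, but b^n p^n is not regular
Classification: Type 2 (Context-Free)


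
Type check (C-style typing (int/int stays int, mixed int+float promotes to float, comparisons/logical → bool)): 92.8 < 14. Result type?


Operand types: float < int
Rule: comparison yields bool
Result type: bool


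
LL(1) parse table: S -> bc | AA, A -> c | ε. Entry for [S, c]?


For [S, c]: 'c' ∈ FIRST(AA)
Entry: S -> AA


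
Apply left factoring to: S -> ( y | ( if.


Common prefix: '('
Factored: S -> ( S', S' -> y | if


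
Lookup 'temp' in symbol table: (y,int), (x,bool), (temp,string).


Lookup 'temp' → type string


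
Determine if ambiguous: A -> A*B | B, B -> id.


precedence layered via separate nonterminal B: deterministic
Unambiguous


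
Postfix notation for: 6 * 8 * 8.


Left to right (same or higher precedence on left)
Postfix: 6 8 * 8 *


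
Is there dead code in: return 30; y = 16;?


statement follows a return and is unreachable
Dead: 'y = 16'


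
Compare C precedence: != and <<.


'<<' is shift (level 8); '!=' is equality (level 6)
Higher level binds tighter
'<<' has higher precedence than '!='


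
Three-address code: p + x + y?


Break into single-operator statements:
t1 = p + x
t2 = t1 + y


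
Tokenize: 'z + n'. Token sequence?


Scan left to right, longest-match per lexeme
Tokens: ID(z), OP(+), ID(n)


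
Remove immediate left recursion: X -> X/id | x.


Left-recursive alternatives: X/id; non-recursive: x
Introduce X': X -> xX', X' -> /idX' | ε


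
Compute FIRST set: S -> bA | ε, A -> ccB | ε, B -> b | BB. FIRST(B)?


Per alternative of B: FIRST(b) = {b}; FIRST(BB) = {b}
FIRST(B) = {b}


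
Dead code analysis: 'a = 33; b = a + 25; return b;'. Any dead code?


a is read by b's definition; b is returned
No dead code


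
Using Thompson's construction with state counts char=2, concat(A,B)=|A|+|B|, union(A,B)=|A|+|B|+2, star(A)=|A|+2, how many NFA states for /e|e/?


Syntax tree has 2 char leaf(s), 1 union(s), 0 star(s)
chars contribute 2×2 = 4; each union adds +2; each star adds +2
Total: 4 + 2 + 0 = 6 states


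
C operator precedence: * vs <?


'*' is multiplicative (level 10); '<' is relational (level 7)
Higher level binds tighter
'*' has higher precedence than '<'


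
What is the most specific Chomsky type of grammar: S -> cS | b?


Right-linear: every RHS is a terminal or a terminal followed by one nonterminal
Classification: Type 3 (Regular)


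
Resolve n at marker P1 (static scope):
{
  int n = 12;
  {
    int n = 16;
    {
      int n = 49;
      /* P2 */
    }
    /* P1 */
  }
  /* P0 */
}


n declared in the same block as P1
n = 16


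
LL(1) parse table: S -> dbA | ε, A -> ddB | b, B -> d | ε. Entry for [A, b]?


For [A, b]: 'b' ∈ FIRST(b)
Entry: A -> b


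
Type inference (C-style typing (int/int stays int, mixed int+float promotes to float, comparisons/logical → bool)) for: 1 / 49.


Operand types: int / int
Rule: mixed int/float promotes to float; int/int stays int
Result type: int


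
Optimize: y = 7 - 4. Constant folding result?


7 - 4 = 3 at compile time
Optimized: y = 3


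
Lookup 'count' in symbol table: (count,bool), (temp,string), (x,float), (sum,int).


Lookup 'count' → type bool


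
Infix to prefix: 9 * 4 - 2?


left-to-right (same/higher precedence on left): tree is (- (* 9 4) 2)
Prefix: - * 9 4 2


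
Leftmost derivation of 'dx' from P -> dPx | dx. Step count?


Derivation: P => dx
Steps: 1


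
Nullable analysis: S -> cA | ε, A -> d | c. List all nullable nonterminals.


A nonterminal is nullable iff some alternative derives ε (directly, or every symbol in it is nullable)
Nullable: {S}


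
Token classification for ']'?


Pattern: delimiter/punctuation
Type: PUNCTUATION


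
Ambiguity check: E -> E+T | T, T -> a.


precedence layered via separate nonterminal T: deterministic
Unambiguous


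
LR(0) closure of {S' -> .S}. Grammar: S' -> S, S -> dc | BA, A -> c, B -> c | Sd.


Start: S' -> .S
For each item with dot before a nonterminal B, add B -> .γ for every B-production
Closure: [S' -> .S, S -> .dc, S -> .BA, B -> .c, B -> .Sd]


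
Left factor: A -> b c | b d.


Common prefix: 'b'
Factored: A -> b A', A' -> c | d


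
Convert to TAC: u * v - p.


Break into single-operator statements:
t1 = u * v
t2 = t1 - p


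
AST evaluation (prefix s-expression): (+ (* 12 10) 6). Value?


Evaluate inner: (* 12 10) = 120
Evaluate root: (+ 120 6) = 126
Result: 126


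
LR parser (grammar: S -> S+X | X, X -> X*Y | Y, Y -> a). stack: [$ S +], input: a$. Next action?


no handle ('S+' is not any RHS); shift 'a'
Action: shift


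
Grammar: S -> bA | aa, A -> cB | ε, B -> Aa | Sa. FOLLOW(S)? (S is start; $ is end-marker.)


$ ∈ FOLLOW(S). For each A -> αBβ: add FIRST(β)\{ε} to FOLLOW(B); if β nullable, add FOLLOW(A).
FOLLOW(S) = {$, a}


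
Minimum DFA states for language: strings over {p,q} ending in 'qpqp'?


Track the longest suffix of input matching a prefix of 'qpqp': 5 classes (prefixes of length 0..4)
Minimal DFA: 5 states


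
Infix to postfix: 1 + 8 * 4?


* has higher precedence, evaluate 8*4 first
Postfix: 1 8 4 * +


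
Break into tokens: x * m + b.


Scan left to right, longest-match per lexeme
Tokens: ID(x), OP(*), ID(m), OP(+), ID(b)


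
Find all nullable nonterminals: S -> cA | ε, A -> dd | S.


A nonterminal is nullable iff some alternative derives ε (directly, or every symbol in it is nullable)
Nullable: {A, S}


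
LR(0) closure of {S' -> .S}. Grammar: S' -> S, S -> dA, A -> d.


Start: S' -> .S
For each item with dot before a nonterminal B, add B -> .γ for every B-production
Closure: [S' -> .S, S -> .dA]


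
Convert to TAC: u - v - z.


Break into single-operator statements:
t1 = u - v
t2 = t1 - z


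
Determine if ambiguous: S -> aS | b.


right-linear, alternatives start with distinct terminals 'a' vs 'b': unique leftmost derivation
Unambiguous


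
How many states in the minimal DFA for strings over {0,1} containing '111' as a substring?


KMP-style automaton: 3 progress states + 1 absorbing accept = 4
Minimal DFA: 4 states


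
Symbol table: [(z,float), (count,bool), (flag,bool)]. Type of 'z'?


Lookup 'z' → type float


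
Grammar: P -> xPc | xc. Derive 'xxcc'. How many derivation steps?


Derivation: P => xPc => xxcc
Steps: 2


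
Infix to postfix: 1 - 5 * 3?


* has higher precedence, evaluate 5*3 first
Postfix: 1 5 3 * -


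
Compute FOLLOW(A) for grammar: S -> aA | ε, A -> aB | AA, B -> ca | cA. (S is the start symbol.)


$ ∈ FOLLOW(S). For each A -> αBβ: add FIRST(β)\{ε} to FOLLOW(B); if β nullable, add FOLLOW(A).
FOLLOW(A) = {$, a}


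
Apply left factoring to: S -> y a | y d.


Common prefix: 'y'
Factored: S -> y S', S' -> a | d


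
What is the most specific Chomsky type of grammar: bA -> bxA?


LHS has context (more than one symbol) and |LHS| ≤ |RHS|
Classification: Type 1 (Context-Sensitive)


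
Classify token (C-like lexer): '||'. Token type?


Pattern: operator symbol
Type: OPERATOR


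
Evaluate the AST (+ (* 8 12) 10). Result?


Evaluate inner: (* 8 12) = 96
Evaluate root: (+ 96 10) = 106
Result: 106


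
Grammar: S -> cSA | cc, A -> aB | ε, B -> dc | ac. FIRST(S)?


Per alternative of S: FIRST(cSA) = {c}; FIRST(cc) = {c}
FIRST(S) = {c}


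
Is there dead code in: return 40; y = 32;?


statement follows a return and is unreachable
Dead: 'y = 32'


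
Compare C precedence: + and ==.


'+' is additive (level 9); '==' is equality (level 6)
Higher level binds tighter
'+' has higher precedence than '=='


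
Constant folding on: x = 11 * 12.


11 * 12 = 132 at compile time
Optimized: x = 132


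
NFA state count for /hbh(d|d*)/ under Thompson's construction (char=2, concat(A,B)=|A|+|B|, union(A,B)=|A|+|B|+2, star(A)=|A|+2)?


Syntax tree has 5 char leaf(s), 1 union(s), 1 star(s)
chars contribute 5×2 = 10; each union adds +2; each star adds +2
Total: 10 + 2 + 2 = 14 states


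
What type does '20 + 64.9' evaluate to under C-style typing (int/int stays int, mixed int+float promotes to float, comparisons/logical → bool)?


Operand types: int + float
Rule: mixed int/float promotes to float; int/int stays int
Result type: float


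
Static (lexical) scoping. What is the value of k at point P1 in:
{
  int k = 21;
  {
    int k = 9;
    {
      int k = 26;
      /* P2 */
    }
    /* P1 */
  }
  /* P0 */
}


k declared in the same block as P1
k = 9


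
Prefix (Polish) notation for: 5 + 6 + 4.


left-to-right (same/higher precedence on left): tree is (+ (+ 5 6) 4)
Prefix: + + 5 6 4


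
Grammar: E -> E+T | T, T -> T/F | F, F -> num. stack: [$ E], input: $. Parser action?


start symbol E on stack, input exhausted
Action: accept


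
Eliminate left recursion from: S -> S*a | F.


Left-recursive alternatives: S*a; non-recursive: F
Introduce S': S -> FS', S' -> *aS' | ε


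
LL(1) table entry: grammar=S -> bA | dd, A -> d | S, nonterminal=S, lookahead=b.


For [S, b]: 'b' ∈ FIRST(bA)
Entry: S -> bA


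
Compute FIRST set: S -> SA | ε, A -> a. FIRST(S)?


Per alternative of S: FIRST(SA) = {a}; FIRST(ε) = {ε}
FIRST(S) = {a, ε}


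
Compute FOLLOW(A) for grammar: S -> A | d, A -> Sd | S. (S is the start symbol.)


$ ∈ FOLLOW(S). For each A -> αBβ: add FIRST(β)\{ε} to FOLLOW(B); if β nullable, add FOLLOW(A).
FOLLOW(A) = {$, d}


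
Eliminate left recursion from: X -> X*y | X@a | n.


Left-recursive alternatives: X*y, X@a; non-recursive: n
Introduce X': X -> nX', X' -> *yX' | @aX' | ε


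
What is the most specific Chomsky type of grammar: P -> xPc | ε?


Single nonterminal LHS, but x^n c^n is not regular
Classification: Type 2 (Context-Free)


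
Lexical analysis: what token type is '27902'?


Pattern: digits only
Type: INTEGER_LITERAL


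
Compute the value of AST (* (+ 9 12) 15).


Evaluate inner: (+ 9 12) = 21
Evaluate root: (* 21 15) = 315
Result: 315


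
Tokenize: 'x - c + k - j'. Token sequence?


Scan left to right, longest-match per lexeme
Tokens: ID(x), OP(-), ID(c), OP(+), ID(k), OP(-), ID(j)


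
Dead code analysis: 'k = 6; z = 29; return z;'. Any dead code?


k is assigned but never read
Dead: 'k = 6'


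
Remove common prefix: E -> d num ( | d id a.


Common prefix: 'd'
Factored: E -> d E', E' -> num ( | id a


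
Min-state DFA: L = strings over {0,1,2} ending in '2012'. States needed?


Track the longest suffix of input matching a prefix of '2012': 5 classes (prefixes of length 0..4)
Minimal DFA: 5 states


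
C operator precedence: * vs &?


'*' is multiplicative (level 10); '&' is bitwise AND (level 5)
Higher level binds tighter
'*' has higher precedence than '&'


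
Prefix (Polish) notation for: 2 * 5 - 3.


left-to-right (same/higher precedence on left): tree is (- (* 2 5) 3)
Prefix: - * 2 5 3


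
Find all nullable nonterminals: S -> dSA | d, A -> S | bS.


A nonterminal is nullable iff some alternative derives ε (directly, or every symbol in it is nullable)
Nullable: {}


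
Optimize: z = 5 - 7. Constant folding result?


5 - 7 = -2 at compile time
Optimized: z = -2


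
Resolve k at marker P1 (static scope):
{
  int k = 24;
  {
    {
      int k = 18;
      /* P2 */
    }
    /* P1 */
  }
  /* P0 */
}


P1's block does not declare k; resolves to the enclosing declaration at depth 0
k = 24


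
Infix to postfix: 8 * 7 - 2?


Left to right (same or higher precedence on left)
Postfix: 8 7 * 2 -


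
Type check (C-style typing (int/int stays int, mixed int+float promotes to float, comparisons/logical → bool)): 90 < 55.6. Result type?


Operand types: int < float
Rule: comparison yields bool
Result type: bool


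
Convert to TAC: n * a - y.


Break into single-operator statements:
t1 = n * a
t2 = t1 - y


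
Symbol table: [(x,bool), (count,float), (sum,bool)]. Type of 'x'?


Lookup 'x' → type bool


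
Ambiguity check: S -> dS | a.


right-linear, alternatives start with distinct terminals 'd' vs 'a': unique leftmost derivation
Unambiguous


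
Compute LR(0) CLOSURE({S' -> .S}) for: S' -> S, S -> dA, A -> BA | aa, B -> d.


Start: S' -> .S
For each item with dot before a nonterminal B, add B -> .γ for every B-production
Closure: [S' -> .S, S -> .dA]


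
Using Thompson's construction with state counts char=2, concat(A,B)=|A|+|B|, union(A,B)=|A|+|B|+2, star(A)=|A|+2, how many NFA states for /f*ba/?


Syntax tree has 3 char leaf(s), 0 union(s), 1 star(s)
chars contribute 3×2 = 6; each union adds +2; each star adds +2
Total: 6 + 0 + 2 = 8 states


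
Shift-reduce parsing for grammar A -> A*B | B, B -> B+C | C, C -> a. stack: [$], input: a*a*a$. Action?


no handle on stack; shift 'a'
Action: shift


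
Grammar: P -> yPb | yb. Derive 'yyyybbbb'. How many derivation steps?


Derivation: P => yPb => yyPbb => yyyPbbb => yyyybbbb
Steps: 4


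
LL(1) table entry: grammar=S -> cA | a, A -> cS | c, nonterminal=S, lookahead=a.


For [S, a]: 'a' ∈ FIRST(a)
Entry: S -> a


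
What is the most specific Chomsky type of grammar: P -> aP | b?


Right-linear: every RHS is a terminal or a terminal followed by one nonterminal
Classification: Type 3 (Regular)


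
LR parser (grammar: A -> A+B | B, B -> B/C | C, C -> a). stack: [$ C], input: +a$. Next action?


'C' (not preceded by B/) is the handle for B -> C
Action: reduce (B -> C)


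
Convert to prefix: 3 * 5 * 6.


left-to-right (same/higher precedence on left): tree is (* (* 3 5) 6)
Prefix: * * 3 5 6


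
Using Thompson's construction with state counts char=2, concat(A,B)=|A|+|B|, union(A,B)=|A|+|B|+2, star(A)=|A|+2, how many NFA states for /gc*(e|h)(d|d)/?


Syntax tree has 6 char leaf(s), 2 union(s), 1 star(s)
chars contribute 6×2 = 12; each union adds +2; each star adds +2
Total: 12 + 4 + 2 = 18 states


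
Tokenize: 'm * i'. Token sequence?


Scan left to right, longest-match per lexeme
Tokens: ID(m), OP(*), ID(i)


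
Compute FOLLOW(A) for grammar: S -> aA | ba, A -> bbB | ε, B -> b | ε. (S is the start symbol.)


$ ∈ FOLLOW(S). For each A -> αBβ: add FIRST(β)\{ε} to FOLLOW(B); if β nullable, add FOLLOW(A).
FOLLOW(A) = {$}


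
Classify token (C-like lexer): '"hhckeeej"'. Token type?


Pattern: double-quoted sequence
Type: STRING_LITERAL


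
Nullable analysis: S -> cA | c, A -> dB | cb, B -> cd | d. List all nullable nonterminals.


A nonterminal is nullable iff some alternative derives ε (directly, or every symbol in it is nullable)
Nullable: {}


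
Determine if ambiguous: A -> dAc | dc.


balanced d^n…c^n: each string has a unique parse
Unambiguous


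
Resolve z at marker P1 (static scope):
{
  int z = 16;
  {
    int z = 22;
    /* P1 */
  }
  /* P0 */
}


z declared in the same block as P1
z = 22


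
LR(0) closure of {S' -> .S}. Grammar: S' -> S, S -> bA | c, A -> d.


Start: S' -> .S
For each item with dot before a nonterminal B, add B -> .γ for every B-production
Closure: [S' -> .S, S -> .bA, S -> .c]


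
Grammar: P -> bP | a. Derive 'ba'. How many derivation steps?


Derivation: P => bP => ba
Steps: 2


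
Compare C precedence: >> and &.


'>>' is shift (level 8); '&' is bitwise AND (level 5)
Higher level binds tighter
'>>' has higher precedence than '&'


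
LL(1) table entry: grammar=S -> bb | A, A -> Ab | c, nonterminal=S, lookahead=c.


For [S, c]: 'c' ∈ FIRST(A)
Entry: S -> A


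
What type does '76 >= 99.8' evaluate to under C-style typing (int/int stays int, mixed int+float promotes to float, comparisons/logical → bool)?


Operand types: int >= float
Rule: comparison yields bool
Result type: bool


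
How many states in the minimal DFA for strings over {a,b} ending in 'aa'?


Track the longest suffix of input matching a prefix of 'aa': 3 classes (prefixes of length 0..2)
Minimal DFA: 3 states


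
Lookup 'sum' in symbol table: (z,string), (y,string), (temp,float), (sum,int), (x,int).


Lookup 'sum' → type int


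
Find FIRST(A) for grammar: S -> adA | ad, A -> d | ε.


Per alternative of A: FIRST(d) = {d}; FIRST(ε) = {ε}
FIRST(A) = {d, ε}


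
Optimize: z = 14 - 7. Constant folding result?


14 - 7 = 7 at compile time
Optimized: z = 7


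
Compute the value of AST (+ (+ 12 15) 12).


Evaluate inner: (+ 12 15) = 27
Evaluate root: (+ 27 12) = 39
Result: 39


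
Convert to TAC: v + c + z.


Break into single-operator statements:
t1 = v + c
t2 = t1 + z


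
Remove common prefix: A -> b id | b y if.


Common prefix: 'b'
Factored: A -> b A', A' -> id | y if


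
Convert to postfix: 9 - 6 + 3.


Left to right (same or higher precedence on left)
Postfix: 9 6 - 3 +


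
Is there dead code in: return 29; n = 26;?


statement follows a return and is unreachable
Dead: 'n = 26'


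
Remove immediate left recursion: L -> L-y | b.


Left-recursive alternatives: L-y; non-recursive: b
Introduce L': L -> bL', L' -> -yL' | ε


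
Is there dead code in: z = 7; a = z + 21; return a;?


z is read by a's definition; a is returned
No dead code


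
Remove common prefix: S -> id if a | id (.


Common prefix: 'id'
Factored: S -> id S', S' -> if a | (


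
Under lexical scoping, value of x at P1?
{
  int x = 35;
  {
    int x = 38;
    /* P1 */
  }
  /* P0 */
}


x declared in the same block as P1
x = 38


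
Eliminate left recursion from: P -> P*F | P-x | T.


Left-recursive alternatives: P*F, P-x; non-recursive: T
Introduce P': P -> TP', P' -> *FP' | -xP' | ε


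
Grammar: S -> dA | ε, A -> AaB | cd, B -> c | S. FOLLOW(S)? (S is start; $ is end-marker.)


$ ∈ FOLLOW(S). For each A -> αBβ: add FIRST(β)\{ε} to FOLLOW(B); if β nullable, add FOLLOW(A).
FOLLOW(S) = {$, a}


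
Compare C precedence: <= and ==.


'<=' is relational (level 7); '==' is equality (level 6)
Higher level binds tighter
'<=' has higher precedence than '=='


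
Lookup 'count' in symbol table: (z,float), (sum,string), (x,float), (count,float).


Lookup 'count' → type float


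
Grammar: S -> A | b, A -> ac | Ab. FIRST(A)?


Per alternative of A: FIRST(ac) = {a}; FIRST(Ab) = {a}
FIRST(A) = {a}
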